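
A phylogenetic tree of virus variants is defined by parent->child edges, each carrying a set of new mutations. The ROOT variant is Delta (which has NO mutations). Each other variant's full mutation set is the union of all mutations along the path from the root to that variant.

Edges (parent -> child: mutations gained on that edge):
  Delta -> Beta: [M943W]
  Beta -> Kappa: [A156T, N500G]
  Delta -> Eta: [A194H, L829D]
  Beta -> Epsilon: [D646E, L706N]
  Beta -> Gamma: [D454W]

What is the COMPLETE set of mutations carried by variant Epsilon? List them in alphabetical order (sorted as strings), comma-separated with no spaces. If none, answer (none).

Answer: D646E,L706N,M943W

Derivation:
At Delta: gained [] -> total []
At Beta: gained ['M943W'] -> total ['M943W']
At Epsilon: gained ['D646E', 'L706N'] -> total ['D646E', 'L706N', 'M943W']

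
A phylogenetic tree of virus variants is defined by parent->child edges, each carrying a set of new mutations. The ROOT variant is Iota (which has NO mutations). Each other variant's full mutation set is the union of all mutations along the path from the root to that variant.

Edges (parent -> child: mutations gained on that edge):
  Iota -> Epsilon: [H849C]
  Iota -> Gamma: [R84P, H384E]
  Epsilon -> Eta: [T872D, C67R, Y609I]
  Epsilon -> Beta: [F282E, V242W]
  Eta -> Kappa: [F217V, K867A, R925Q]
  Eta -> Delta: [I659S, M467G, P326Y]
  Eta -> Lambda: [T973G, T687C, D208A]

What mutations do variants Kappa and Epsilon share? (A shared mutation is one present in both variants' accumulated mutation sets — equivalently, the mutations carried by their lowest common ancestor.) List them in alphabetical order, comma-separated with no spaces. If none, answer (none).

Accumulating mutations along path to Kappa:
  At Iota: gained [] -> total []
  At Epsilon: gained ['H849C'] -> total ['H849C']
  At Eta: gained ['T872D', 'C67R', 'Y609I'] -> total ['C67R', 'H849C', 'T872D', 'Y609I']
  At Kappa: gained ['F217V', 'K867A', 'R925Q'] -> total ['C67R', 'F217V', 'H849C', 'K867A', 'R925Q', 'T872D', 'Y609I']
Mutations(Kappa) = ['C67R', 'F217V', 'H849C', 'K867A', 'R925Q', 'T872D', 'Y609I']
Accumulating mutations along path to Epsilon:
  At Iota: gained [] -> total []
  At Epsilon: gained ['H849C'] -> total ['H849C']
Mutations(Epsilon) = ['H849C']
Intersection: ['C67R', 'F217V', 'H849C', 'K867A', 'R925Q', 'T872D', 'Y609I'] ∩ ['H849C'] = ['H849C']

Answer: H849C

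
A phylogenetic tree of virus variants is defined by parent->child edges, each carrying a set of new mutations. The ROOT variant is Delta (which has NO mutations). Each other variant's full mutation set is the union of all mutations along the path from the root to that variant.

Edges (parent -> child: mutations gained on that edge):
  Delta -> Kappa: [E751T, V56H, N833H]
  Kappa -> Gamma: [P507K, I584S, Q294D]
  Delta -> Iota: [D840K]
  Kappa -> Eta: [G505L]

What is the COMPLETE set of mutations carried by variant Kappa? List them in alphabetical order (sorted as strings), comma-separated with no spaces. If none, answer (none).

Answer: E751T,N833H,V56H

Derivation:
At Delta: gained [] -> total []
At Kappa: gained ['E751T', 'V56H', 'N833H'] -> total ['E751T', 'N833H', 'V56H']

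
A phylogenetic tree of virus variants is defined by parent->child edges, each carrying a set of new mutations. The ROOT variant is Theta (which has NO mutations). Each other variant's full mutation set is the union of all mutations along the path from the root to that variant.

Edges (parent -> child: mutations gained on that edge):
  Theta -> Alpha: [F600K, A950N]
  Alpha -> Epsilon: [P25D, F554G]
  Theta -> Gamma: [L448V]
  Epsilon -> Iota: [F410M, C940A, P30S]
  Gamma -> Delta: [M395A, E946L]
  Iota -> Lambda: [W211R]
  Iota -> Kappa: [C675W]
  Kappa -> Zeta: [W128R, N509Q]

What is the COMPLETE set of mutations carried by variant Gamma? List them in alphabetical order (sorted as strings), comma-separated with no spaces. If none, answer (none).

At Theta: gained [] -> total []
At Gamma: gained ['L448V'] -> total ['L448V']

Answer: L448V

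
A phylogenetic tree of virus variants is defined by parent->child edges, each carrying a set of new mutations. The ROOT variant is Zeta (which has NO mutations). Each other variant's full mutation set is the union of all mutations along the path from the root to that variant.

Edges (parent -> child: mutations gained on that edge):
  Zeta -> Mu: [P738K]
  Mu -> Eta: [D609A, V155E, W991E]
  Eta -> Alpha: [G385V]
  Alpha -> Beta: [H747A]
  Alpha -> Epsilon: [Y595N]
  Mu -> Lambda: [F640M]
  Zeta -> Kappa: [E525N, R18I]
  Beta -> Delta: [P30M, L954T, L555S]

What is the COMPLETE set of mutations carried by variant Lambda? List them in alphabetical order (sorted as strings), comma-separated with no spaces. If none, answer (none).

Answer: F640M,P738K

Derivation:
At Zeta: gained [] -> total []
At Mu: gained ['P738K'] -> total ['P738K']
At Lambda: gained ['F640M'] -> total ['F640M', 'P738K']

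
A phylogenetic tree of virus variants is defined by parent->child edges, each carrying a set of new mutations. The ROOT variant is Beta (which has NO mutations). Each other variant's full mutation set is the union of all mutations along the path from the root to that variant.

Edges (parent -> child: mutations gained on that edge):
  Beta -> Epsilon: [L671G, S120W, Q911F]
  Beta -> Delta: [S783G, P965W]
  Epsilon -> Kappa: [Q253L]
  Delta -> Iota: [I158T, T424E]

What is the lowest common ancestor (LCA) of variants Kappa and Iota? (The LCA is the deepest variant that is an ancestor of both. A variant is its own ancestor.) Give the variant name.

Path from root to Kappa: Beta -> Epsilon -> Kappa
  ancestors of Kappa: {Beta, Epsilon, Kappa}
Path from root to Iota: Beta -> Delta -> Iota
  ancestors of Iota: {Beta, Delta, Iota}
Common ancestors: {Beta}
Walk up from Iota: Iota (not in ancestors of Kappa), Delta (not in ancestors of Kappa), Beta (in ancestors of Kappa)
Deepest common ancestor (LCA) = Beta

Answer: Beta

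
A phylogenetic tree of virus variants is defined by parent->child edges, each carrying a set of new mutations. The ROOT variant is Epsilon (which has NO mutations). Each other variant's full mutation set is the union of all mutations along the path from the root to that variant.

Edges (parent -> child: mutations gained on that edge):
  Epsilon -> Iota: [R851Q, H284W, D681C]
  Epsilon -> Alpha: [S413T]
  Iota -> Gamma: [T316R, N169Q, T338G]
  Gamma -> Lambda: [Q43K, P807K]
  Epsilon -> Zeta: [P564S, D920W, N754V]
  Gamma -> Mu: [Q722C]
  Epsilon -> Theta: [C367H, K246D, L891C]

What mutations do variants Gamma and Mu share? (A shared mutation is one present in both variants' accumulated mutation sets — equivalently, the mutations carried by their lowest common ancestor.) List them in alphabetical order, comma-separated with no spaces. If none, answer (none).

Accumulating mutations along path to Gamma:
  At Epsilon: gained [] -> total []
  At Iota: gained ['R851Q', 'H284W', 'D681C'] -> total ['D681C', 'H284W', 'R851Q']
  At Gamma: gained ['T316R', 'N169Q', 'T338G'] -> total ['D681C', 'H284W', 'N169Q', 'R851Q', 'T316R', 'T338G']
Mutations(Gamma) = ['D681C', 'H284W', 'N169Q', 'R851Q', 'T316R', 'T338G']
Accumulating mutations along path to Mu:
  At Epsilon: gained [] -> total []
  At Iota: gained ['R851Q', 'H284W', 'D681C'] -> total ['D681C', 'H284W', 'R851Q']
  At Gamma: gained ['T316R', 'N169Q', 'T338G'] -> total ['D681C', 'H284W', 'N169Q', 'R851Q', 'T316R', 'T338G']
  At Mu: gained ['Q722C'] -> total ['D681C', 'H284W', 'N169Q', 'Q722C', 'R851Q', 'T316R', 'T338G']
Mutations(Mu) = ['D681C', 'H284W', 'N169Q', 'Q722C', 'R851Q', 'T316R', 'T338G']
Intersection: ['D681C', 'H284W', 'N169Q', 'R851Q', 'T316R', 'T338G'] ∩ ['D681C', 'H284W', 'N169Q', 'Q722C', 'R851Q', 'T316R', 'T338G'] = ['D681C', 'H284W', 'N169Q', 'R851Q', 'T316R', 'T338G']

Answer: D681C,H284W,N169Q,R851Q,T316R,T338G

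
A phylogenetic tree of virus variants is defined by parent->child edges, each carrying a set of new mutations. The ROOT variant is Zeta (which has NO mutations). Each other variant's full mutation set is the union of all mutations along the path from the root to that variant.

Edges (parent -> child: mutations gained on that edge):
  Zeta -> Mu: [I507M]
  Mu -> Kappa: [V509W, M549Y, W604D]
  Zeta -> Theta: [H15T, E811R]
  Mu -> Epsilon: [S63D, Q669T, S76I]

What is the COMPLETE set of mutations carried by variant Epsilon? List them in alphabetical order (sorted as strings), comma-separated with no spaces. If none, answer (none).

Answer: I507M,Q669T,S63D,S76I

Derivation:
At Zeta: gained [] -> total []
At Mu: gained ['I507M'] -> total ['I507M']
At Epsilon: gained ['S63D', 'Q669T', 'S76I'] -> total ['I507M', 'Q669T', 'S63D', 'S76I']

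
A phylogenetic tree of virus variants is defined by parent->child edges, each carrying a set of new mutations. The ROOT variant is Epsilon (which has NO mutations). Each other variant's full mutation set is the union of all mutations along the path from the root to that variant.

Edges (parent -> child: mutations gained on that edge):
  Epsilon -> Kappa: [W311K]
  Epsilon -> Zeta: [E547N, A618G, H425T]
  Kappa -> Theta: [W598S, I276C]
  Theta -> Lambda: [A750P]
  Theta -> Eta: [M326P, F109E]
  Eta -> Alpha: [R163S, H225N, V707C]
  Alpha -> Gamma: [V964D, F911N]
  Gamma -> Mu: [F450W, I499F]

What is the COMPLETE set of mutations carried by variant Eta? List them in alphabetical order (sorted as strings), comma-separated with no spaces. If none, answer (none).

Answer: F109E,I276C,M326P,W311K,W598S

Derivation:
At Epsilon: gained [] -> total []
At Kappa: gained ['W311K'] -> total ['W311K']
At Theta: gained ['W598S', 'I276C'] -> total ['I276C', 'W311K', 'W598S']
At Eta: gained ['M326P', 'F109E'] -> total ['F109E', 'I276C', 'M326P', 'W311K', 'W598S']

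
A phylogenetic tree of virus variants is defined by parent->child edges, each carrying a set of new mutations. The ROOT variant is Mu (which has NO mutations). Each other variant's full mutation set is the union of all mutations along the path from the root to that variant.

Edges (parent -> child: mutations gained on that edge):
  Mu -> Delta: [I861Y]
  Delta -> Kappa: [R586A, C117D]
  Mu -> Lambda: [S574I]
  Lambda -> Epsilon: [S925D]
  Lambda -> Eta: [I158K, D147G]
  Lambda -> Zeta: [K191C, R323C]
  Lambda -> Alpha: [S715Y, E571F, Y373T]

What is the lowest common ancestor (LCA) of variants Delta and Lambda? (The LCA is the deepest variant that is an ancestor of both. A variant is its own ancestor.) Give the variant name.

Path from root to Delta: Mu -> Delta
  ancestors of Delta: {Mu, Delta}
Path from root to Lambda: Mu -> Lambda
  ancestors of Lambda: {Mu, Lambda}
Common ancestors: {Mu}
Walk up from Lambda: Lambda (not in ancestors of Delta), Mu (in ancestors of Delta)
Deepest common ancestor (LCA) = Mu

Answer: Mu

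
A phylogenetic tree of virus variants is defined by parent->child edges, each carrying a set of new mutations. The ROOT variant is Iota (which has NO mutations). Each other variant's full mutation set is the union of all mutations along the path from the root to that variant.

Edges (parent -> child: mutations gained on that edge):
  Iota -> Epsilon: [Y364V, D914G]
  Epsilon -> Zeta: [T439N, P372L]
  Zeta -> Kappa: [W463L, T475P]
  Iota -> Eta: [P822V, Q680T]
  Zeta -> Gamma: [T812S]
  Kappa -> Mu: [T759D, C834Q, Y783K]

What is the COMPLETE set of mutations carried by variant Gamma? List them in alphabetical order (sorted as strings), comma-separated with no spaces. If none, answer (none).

Answer: D914G,P372L,T439N,T812S,Y364V

Derivation:
At Iota: gained [] -> total []
At Epsilon: gained ['Y364V', 'D914G'] -> total ['D914G', 'Y364V']
At Zeta: gained ['T439N', 'P372L'] -> total ['D914G', 'P372L', 'T439N', 'Y364V']
At Gamma: gained ['T812S'] -> total ['D914G', 'P372L', 'T439N', 'T812S', 'Y364V']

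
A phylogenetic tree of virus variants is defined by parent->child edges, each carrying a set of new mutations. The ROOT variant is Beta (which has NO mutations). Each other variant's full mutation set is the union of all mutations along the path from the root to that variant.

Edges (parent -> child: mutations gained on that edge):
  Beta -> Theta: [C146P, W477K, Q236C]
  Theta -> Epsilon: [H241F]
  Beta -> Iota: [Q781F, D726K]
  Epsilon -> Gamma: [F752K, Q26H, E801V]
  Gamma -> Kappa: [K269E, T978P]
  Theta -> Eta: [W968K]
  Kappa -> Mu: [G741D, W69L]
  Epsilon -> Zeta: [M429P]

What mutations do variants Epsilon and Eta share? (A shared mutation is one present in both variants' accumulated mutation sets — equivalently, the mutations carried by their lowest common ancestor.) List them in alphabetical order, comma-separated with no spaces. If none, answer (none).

Accumulating mutations along path to Epsilon:
  At Beta: gained [] -> total []
  At Theta: gained ['C146P', 'W477K', 'Q236C'] -> total ['C146P', 'Q236C', 'W477K']
  At Epsilon: gained ['H241F'] -> total ['C146P', 'H241F', 'Q236C', 'W477K']
Mutations(Epsilon) = ['C146P', 'H241F', 'Q236C', 'W477K']
Accumulating mutations along path to Eta:
  At Beta: gained [] -> total []
  At Theta: gained ['C146P', 'W477K', 'Q236C'] -> total ['C146P', 'Q236C', 'W477K']
  At Eta: gained ['W968K'] -> total ['C146P', 'Q236C', 'W477K', 'W968K']
Mutations(Eta) = ['C146P', 'Q236C', 'W477K', 'W968K']
Intersection: ['C146P', 'H241F', 'Q236C', 'W477K'] ∩ ['C146P', 'Q236C', 'W477K', 'W968K'] = ['C146P', 'Q236C', 'W477K']

Answer: C146P,Q236C,W477K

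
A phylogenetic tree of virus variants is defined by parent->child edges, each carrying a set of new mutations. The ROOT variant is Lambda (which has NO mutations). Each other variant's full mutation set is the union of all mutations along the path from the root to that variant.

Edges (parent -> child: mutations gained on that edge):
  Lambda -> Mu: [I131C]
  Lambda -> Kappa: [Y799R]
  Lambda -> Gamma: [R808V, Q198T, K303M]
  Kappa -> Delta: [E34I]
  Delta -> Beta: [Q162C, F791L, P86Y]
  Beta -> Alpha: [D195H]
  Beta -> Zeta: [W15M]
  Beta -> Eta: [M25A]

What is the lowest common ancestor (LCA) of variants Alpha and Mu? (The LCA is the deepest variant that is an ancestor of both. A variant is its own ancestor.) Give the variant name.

Answer: Lambda

Derivation:
Path from root to Alpha: Lambda -> Kappa -> Delta -> Beta -> Alpha
  ancestors of Alpha: {Lambda, Kappa, Delta, Beta, Alpha}
Path from root to Mu: Lambda -> Mu
  ancestors of Mu: {Lambda, Mu}
Common ancestors: {Lambda}
Walk up from Mu: Mu (not in ancestors of Alpha), Lambda (in ancestors of Alpha)
Deepest common ancestor (LCA) = Lambda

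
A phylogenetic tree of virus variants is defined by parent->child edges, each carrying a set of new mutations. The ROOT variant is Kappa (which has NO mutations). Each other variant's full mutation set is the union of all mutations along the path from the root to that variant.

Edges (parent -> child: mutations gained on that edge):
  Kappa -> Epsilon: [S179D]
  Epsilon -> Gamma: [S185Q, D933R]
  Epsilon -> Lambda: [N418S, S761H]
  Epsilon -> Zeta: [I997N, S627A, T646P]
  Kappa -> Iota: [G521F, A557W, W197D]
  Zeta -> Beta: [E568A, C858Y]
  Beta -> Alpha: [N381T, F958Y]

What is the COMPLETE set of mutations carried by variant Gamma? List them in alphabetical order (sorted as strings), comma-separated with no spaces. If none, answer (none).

At Kappa: gained [] -> total []
At Epsilon: gained ['S179D'] -> total ['S179D']
At Gamma: gained ['S185Q', 'D933R'] -> total ['D933R', 'S179D', 'S185Q']

Answer: D933R,S179D,S185Q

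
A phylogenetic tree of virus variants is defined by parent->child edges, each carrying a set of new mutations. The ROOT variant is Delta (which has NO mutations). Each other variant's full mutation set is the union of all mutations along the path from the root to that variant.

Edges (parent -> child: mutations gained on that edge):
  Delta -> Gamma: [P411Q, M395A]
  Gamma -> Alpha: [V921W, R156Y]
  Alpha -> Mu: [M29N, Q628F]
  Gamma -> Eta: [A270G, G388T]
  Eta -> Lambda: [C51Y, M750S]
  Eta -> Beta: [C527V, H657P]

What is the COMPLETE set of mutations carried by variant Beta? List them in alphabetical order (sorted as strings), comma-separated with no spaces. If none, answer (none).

Answer: A270G,C527V,G388T,H657P,M395A,P411Q

Derivation:
At Delta: gained [] -> total []
At Gamma: gained ['P411Q', 'M395A'] -> total ['M395A', 'P411Q']
At Eta: gained ['A270G', 'G388T'] -> total ['A270G', 'G388T', 'M395A', 'P411Q']
At Beta: gained ['C527V', 'H657P'] -> total ['A270G', 'C527V', 'G388T', 'H657P', 'M395A', 'P411Q']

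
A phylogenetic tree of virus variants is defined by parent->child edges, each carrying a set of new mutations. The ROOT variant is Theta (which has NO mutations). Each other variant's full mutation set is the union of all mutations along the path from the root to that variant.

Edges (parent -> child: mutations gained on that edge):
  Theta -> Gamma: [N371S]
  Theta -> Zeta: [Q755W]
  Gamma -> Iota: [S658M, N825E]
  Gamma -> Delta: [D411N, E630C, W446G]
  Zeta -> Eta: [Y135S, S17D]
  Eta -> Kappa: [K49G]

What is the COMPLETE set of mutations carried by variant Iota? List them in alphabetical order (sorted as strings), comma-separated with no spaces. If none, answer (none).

At Theta: gained [] -> total []
At Gamma: gained ['N371S'] -> total ['N371S']
At Iota: gained ['S658M', 'N825E'] -> total ['N371S', 'N825E', 'S658M']

Answer: N371S,N825E,S658M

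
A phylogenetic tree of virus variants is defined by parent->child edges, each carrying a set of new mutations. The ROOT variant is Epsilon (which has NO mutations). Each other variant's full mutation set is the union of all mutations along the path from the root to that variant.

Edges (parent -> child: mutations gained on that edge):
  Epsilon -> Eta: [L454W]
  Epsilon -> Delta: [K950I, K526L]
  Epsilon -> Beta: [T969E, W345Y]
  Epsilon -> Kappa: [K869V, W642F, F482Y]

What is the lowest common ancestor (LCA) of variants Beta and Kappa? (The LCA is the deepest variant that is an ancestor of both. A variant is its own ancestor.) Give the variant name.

Path from root to Beta: Epsilon -> Beta
  ancestors of Beta: {Epsilon, Beta}
Path from root to Kappa: Epsilon -> Kappa
  ancestors of Kappa: {Epsilon, Kappa}
Common ancestors: {Epsilon}
Walk up from Kappa: Kappa (not in ancestors of Beta), Epsilon (in ancestors of Beta)
Deepest common ancestor (LCA) = Epsilon

Answer: Epsilon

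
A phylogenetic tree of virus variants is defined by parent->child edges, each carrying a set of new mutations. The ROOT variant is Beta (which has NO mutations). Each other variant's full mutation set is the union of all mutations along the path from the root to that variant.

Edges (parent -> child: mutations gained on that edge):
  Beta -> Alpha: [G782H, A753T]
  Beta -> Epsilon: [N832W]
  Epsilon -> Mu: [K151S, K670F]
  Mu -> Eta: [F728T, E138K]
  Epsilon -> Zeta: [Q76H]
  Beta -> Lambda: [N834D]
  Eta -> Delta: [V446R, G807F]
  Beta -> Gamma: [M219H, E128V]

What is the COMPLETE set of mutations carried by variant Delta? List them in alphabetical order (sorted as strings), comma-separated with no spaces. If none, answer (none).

At Beta: gained [] -> total []
At Epsilon: gained ['N832W'] -> total ['N832W']
At Mu: gained ['K151S', 'K670F'] -> total ['K151S', 'K670F', 'N832W']
At Eta: gained ['F728T', 'E138K'] -> total ['E138K', 'F728T', 'K151S', 'K670F', 'N832W']
At Delta: gained ['V446R', 'G807F'] -> total ['E138K', 'F728T', 'G807F', 'K151S', 'K670F', 'N832W', 'V446R']

Answer: E138K,F728T,G807F,K151S,K670F,N832W,V446R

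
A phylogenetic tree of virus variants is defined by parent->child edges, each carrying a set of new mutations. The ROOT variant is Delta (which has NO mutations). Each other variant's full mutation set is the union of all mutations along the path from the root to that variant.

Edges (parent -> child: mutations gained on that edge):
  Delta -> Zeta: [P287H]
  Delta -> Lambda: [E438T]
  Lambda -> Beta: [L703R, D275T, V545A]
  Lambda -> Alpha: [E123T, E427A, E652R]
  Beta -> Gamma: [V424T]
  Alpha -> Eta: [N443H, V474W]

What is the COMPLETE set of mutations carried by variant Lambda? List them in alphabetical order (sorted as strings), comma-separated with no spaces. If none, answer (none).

At Delta: gained [] -> total []
At Lambda: gained ['E438T'] -> total ['E438T']

Answer: E438T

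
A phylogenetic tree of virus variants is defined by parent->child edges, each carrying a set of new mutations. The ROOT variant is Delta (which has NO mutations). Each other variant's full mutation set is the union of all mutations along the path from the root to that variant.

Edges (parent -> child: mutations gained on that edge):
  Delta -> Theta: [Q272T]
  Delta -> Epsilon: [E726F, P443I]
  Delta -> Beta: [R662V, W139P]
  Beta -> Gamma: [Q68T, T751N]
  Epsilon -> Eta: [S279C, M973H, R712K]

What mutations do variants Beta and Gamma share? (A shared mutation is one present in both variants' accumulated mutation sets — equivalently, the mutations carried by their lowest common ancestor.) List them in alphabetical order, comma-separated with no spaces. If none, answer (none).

Answer: R662V,W139P

Derivation:
Accumulating mutations along path to Beta:
  At Delta: gained [] -> total []
  At Beta: gained ['R662V', 'W139P'] -> total ['R662V', 'W139P']
Mutations(Beta) = ['R662V', 'W139P']
Accumulating mutations along path to Gamma:
  At Delta: gained [] -> total []
  At Beta: gained ['R662V', 'W139P'] -> total ['R662V', 'W139P']
  At Gamma: gained ['Q68T', 'T751N'] -> total ['Q68T', 'R662V', 'T751N', 'W139P']
Mutations(Gamma) = ['Q68T', 'R662V', 'T751N', 'W139P']
Intersection: ['R662V', 'W139P'] ∩ ['Q68T', 'R662V', 'T751N', 'W139P'] = ['R662V', 'W139P']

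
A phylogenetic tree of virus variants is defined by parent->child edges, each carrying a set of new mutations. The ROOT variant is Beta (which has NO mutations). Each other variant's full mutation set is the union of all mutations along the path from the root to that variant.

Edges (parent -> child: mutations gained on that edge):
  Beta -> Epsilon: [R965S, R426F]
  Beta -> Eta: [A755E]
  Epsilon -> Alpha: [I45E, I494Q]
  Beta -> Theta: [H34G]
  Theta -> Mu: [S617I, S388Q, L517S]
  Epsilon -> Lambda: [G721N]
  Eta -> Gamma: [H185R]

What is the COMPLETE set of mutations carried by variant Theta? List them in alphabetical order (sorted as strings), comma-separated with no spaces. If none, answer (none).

Answer: H34G

Derivation:
At Beta: gained [] -> total []
At Theta: gained ['H34G'] -> total ['H34G']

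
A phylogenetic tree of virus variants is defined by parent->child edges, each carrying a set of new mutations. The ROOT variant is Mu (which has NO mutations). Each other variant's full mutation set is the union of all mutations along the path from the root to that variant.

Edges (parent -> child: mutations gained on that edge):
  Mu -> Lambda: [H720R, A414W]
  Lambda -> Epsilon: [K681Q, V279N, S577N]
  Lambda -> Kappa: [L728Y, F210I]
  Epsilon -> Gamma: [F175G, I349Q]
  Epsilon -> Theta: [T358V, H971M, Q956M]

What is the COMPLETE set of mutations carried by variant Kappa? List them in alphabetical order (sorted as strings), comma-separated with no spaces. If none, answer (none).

At Mu: gained [] -> total []
At Lambda: gained ['H720R', 'A414W'] -> total ['A414W', 'H720R']
At Kappa: gained ['L728Y', 'F210I'] -> total ['A414W', 'F210I', 'H720R', 'L728Y']

Answer: A414W,F210I,H720R,L728Y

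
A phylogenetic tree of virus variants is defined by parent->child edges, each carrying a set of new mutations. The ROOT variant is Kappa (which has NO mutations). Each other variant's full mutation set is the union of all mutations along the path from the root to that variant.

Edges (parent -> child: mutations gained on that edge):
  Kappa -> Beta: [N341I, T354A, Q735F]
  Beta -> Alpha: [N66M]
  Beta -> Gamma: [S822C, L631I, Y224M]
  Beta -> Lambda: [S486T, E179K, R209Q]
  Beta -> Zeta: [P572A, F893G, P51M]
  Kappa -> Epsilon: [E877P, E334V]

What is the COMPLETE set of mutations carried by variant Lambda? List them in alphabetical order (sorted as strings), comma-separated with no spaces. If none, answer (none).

Answer: E179K,N341I,Q735F,R209Q,S486T,T354A

Derivation:
At Kappa: gained [] -> total []
At Beta: gained ['N341I', 'T354A', 'Q735F'] -> total ['N341I', 'Q735F', 'T354A']
At Lambda: gained ['S486T', 'E179K', 'R209Q'] -> total ['E179K', 'N341I', 'Q735F', 'R209Q', 'S486T', 'T354A']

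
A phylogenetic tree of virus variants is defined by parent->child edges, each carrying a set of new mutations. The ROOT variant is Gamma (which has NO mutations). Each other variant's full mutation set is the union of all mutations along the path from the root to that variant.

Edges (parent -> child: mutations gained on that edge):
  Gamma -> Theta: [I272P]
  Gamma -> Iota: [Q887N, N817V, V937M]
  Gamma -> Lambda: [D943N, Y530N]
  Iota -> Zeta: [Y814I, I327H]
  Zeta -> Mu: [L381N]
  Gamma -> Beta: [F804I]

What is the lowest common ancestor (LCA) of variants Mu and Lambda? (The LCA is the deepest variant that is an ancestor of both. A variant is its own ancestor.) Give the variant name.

Answer: Gamma

Derivation:
Path from root to Mu: Gamma -> Iota -> Zeta -> Mu
  ancestors of Mu: {Gamma, Iota, Zeta, Mu}
Path from root to Lambda: Gamma -> Lambda
  ancestors of Lambda: {Gamma, Lambda}
Common ancestors: {Gamma}
Walk up from Lambda: Lambda (not in ancestors of Mu), Gamma (in ancestors of Mu)
Deepest common ancestor (LCA) = Gamma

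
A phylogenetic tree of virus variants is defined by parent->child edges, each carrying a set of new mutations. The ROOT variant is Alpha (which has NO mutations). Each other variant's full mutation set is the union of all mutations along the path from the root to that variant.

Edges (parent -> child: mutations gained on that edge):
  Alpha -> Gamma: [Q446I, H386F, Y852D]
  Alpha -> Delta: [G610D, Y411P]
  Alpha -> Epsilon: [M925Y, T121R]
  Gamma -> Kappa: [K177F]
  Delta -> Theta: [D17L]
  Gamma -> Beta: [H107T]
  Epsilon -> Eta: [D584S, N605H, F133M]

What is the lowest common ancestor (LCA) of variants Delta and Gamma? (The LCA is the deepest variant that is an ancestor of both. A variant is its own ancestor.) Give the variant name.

Path from root to Delta: Alpha -> Delta
  ancestors of Delta: {Alpha, Delta}
Path from root to Gamma: Alpha -> Gamma
  ancestors of Gamma: {Alpha, Gamma}
Common ancestors: {Alpha}
Walk up from Gamma: Gamma (not in ancestors of Delta), Alpha (in ancestors of Delta)
Deepest common ancestor (LCA) = Alpha

Answer: Alpha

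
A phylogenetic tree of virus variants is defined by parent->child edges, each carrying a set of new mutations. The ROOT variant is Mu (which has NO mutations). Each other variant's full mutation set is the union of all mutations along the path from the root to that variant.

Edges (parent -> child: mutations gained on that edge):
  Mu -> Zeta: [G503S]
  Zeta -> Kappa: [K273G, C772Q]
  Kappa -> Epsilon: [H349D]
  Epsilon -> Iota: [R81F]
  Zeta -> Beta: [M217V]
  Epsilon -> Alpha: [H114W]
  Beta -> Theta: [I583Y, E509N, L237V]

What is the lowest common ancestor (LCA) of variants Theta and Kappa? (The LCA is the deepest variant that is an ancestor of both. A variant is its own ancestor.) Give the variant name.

Answer: Zeta

Derivation:
Path from root to Theta: Mu -> Zeta -> Beta -> Theta
  ancestors of Theta: {Mu, Zeta, Beta, Theta}
Path from root to Kappa: Mu -> Zeta -> Kappa
  ancestors of Kappa: {Mu, Zeta, Kappa}
Common ancestors: {Mu, Zeta}
Walk up from Kappa: Kappa (not in ancestors of Theta), Zeta (in ancestors of Theta), Mu (in ancestors of Theta)
Deepest common ancestor (LCA) = Zeta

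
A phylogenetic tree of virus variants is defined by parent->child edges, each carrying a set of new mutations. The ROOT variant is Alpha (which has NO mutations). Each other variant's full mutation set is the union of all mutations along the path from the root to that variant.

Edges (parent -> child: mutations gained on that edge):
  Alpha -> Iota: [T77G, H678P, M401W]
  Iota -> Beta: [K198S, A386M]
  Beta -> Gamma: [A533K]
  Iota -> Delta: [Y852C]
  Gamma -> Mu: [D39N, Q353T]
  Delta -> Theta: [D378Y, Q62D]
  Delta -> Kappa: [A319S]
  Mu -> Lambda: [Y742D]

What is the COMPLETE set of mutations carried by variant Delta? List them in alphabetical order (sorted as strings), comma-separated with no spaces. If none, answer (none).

Answer: H678P,M401W,T77G,Y852C

Derivation:
At Alpha: gained [] -> total []
At Iota: gained ['T77G', 'H678P', 'M401W'] -> total ['H678P', 'M401W', 'T77G']
At Delta: gained ['Y852C'] -> total ['H678P', 'M401W', 'T77G', 'Y852C']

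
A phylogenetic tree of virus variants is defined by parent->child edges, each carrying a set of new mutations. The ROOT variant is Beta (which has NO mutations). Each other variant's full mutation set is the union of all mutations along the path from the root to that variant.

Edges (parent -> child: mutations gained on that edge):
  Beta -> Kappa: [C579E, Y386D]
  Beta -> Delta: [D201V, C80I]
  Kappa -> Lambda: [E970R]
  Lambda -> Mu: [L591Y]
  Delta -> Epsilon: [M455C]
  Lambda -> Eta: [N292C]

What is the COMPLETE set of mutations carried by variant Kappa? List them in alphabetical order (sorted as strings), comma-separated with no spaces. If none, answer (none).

At Beta: gained [] -> total []
At Kappa: gained ['C579E', 'Y386D'] -> total ['C579E', 'Y386D']

Answer: C579E,Y386D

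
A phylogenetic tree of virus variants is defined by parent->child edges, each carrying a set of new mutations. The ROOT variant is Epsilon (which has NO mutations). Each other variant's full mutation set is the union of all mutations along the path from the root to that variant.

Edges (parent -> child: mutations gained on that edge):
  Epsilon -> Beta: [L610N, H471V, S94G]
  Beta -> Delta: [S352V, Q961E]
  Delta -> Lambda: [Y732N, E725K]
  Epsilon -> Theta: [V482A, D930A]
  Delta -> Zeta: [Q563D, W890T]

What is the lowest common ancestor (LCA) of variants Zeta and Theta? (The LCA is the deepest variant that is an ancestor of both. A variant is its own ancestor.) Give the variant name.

Path from root to Zeta: Epsilon -> Beta -> Delta -> Zeta
  ancestors of Zeta: {Epsilon, Beta, Delta, Zeta}
Path from root to Theta: Epsilon -> Theta
  ancestors of Theta: {Epsilon, Theta}
Common ancestors: {Epsilon}
Walk up from Theta: Theta (not in ancestors of Zeta), Epsilon (in ancestors of Zeta)
Deepest common ancestor (LCA) = Epsilon

Answer: Epsilon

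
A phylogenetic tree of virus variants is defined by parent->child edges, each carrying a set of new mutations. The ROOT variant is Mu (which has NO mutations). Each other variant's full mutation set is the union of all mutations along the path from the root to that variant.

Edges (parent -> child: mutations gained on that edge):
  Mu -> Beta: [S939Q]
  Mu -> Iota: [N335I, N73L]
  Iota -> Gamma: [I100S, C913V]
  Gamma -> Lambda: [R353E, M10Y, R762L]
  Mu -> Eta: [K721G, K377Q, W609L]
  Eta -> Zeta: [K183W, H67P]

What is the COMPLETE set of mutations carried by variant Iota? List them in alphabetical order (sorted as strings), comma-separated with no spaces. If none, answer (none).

Answer: N335I,N73L

Derivation:
At Mu: gained [] -> total []
At Iota: gained ['N335I', 'N73L'] -> total ['N335I', 'N73L']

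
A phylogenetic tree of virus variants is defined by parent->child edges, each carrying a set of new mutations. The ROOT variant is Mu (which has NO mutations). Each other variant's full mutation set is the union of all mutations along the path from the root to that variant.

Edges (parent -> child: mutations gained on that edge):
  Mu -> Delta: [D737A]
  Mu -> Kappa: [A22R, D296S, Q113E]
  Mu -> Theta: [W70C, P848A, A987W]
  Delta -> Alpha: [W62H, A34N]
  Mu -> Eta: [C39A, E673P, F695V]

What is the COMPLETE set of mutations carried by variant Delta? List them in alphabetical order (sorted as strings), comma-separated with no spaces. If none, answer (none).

At Mu: gained [] -> total []
At Delta: gained ['D737A'] -> total ['D737A']

Answer: D737A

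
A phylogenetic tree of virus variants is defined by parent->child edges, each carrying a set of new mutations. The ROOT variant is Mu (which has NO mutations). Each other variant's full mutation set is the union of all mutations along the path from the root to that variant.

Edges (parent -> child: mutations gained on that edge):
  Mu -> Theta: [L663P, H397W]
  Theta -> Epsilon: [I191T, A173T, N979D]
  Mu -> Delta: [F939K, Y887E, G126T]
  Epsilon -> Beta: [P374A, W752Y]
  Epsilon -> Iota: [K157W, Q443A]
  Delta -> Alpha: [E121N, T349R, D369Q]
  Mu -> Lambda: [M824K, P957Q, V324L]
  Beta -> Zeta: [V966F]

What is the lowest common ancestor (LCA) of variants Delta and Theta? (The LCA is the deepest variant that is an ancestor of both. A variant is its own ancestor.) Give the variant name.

Answer: Mu

Derivation:
Path from root to Delta: Mu -> Delta
  ancestors of Delta: {Mu, Delta}
Path from root to Theta: Mu -> Theta
  ancestors of Theta: {Mu, Theta}
Common ancestors: {Mu}
Walk up from Theta: Theta (not in ancestors of Delta), Mu (in ancestors of Delta)
Deepest common ancestor (LCA) = Mu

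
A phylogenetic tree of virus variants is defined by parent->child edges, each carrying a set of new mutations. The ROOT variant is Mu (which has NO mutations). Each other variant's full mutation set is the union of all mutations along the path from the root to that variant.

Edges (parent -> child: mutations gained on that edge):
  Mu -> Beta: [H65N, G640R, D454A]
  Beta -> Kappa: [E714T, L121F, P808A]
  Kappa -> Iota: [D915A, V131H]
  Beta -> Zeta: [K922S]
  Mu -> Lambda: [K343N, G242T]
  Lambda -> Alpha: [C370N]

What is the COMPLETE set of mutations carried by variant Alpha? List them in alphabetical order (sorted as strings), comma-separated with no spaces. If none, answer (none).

Answer: C370N,G242T,K343N

Derivation:
At Mu: gained [] -> total []
At Lambda: gained ['K343N', 'G242T'] -> total ['G242T', 'K343N']
At Alpha: gained ['C370N'] -> total ['C370N', 'G242T', 'K343N']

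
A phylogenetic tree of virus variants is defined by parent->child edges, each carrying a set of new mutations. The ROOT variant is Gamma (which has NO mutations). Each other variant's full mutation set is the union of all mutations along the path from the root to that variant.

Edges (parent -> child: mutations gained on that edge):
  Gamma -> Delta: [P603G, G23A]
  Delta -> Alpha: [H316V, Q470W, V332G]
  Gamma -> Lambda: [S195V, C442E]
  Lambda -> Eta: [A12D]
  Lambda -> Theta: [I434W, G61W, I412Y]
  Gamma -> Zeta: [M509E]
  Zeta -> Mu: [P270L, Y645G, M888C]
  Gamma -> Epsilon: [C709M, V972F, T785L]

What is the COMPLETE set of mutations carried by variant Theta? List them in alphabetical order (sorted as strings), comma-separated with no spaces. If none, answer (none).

At Gamma: gained [] -> total []
At Lambda: gained ['S195V', 'C442E'] -> total ['C442E', 'S195V']
At Theta: gained ['I434W', 'G61W', 'I412Y'] -> total ['C442E', 'G61W', 'I412Y', 'I434W', 'S195V']

Answer: C442E,G61W,I412Y,I434W,S195V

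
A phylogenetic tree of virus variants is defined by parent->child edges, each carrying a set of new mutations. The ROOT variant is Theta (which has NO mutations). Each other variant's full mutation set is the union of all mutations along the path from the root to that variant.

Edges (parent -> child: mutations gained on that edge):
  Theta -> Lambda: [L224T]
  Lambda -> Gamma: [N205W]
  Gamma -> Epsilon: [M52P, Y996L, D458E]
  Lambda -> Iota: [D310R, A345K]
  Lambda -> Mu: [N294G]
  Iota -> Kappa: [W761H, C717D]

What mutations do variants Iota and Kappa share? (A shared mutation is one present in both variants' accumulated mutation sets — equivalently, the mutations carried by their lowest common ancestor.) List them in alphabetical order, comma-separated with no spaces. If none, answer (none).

Answer: A345K,D310R,L224T

Derivation:
Accumulating mutations along path to Iota:
  At Theta: gained [] -> total []
  At Lambda: gained ['L224T'] -> total ['L224T']
  At Iota: gained ['D310R', 'A345K'] -> total ['A345K', 'D310R', 'L224T']
Mutations(Iota) = ['A345K', 'D310R', 'L224T']
Accumulating mutations along path to Kappa:
  At Theta: gained [] -> total []
  At Lambda: gained ['L224T'] -> total ['L224T']
  At Iota: gained ['D310R', 'A345K'] -> total ['A345K', 'D310R', 'L224T']
  At Kappa: gained ['W761H', 'C717D'] -> total ['A345K', 'C717D', 'D310R', 'L224T', 'W761H']
Mutations(Kappa) = ['A345K', 'C717D', 'D310R', 'L224T', 'W761H']
Intersection: ['A345K', 'D310R', 'L224T'] ∩ ['A345K', 'C717D', 'D310R', 'L224T', 'W761H'] = ['A345K', 'D310R', 'L224T']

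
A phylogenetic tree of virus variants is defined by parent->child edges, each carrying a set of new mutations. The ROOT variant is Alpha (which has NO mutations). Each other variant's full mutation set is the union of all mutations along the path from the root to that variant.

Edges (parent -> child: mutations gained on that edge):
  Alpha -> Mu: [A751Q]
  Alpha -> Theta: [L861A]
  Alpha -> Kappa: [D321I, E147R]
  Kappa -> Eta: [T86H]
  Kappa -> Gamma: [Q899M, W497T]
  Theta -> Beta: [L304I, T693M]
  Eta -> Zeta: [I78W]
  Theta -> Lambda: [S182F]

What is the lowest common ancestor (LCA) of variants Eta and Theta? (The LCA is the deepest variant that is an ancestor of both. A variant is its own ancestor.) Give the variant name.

Answer: Alpha

Derivation:
Path from root to Eta: Alpha -> Kappa -> Eta
  ancestors of Eta: {Alpha, Kappa, Eta}
Path from root to Theta: Alpha -> Theta
  ancestors of Theta: {Alpha, Theta}
Common ancestors: {Alpha}
Walk up from Theta: Theta (not in ancestors of Eta), Alpha (in ancestors of Eta)
Deepest common ancestor (LCA) = Alpha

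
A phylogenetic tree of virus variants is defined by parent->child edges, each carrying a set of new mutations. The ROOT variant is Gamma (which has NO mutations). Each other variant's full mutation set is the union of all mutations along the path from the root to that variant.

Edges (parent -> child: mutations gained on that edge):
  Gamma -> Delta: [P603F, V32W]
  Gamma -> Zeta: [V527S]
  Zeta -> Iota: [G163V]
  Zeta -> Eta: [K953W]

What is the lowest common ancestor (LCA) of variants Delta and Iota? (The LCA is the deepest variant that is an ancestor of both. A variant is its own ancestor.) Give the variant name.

Path from root to Delta: Gamma -> Delta
  ancestors of Delta: {Gamma, Delta}
Path from root to Iota: Gamma -> Zeta -> Iota
  ancestors of Iota: {Gamma, Zeta, Iota}
Common ancestors: {Gamma}
Walk up from Iota: Iota (not in ancestors of Delta), Zeta (not in ancestors of Delta), Gamma (in ancestors of Delta)
Deepest common ancestor (LCA) = Gamma

Answer: Gamma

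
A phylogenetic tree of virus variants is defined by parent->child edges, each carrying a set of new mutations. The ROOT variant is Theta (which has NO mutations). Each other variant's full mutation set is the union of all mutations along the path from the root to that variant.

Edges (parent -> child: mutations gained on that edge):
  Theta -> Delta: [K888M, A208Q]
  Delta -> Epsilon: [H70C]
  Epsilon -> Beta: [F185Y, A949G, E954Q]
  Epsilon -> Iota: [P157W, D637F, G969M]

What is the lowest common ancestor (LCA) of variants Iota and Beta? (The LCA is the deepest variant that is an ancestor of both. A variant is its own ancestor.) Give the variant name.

Answer: Epsilon

Derivation:
Path from root to Iota: Theta -> Delta -> Epsilon -> Iota
  ancestors of Iota: {Theta, Delta, Epsilon, Iota}
Path from root to Beta: Theta -> Delta -> Epsilon -> Beta
  ancestors of Beta: {Theta, Delta, Epsilon, Beta}
Common ancestors: {Theta, Delta, Epsilon}
Walk up from Beta: Beta (not in ancestors of Iota), Epsilon (in ancestors of Iota), Delta (in ancestors of Iota), Theta (in ancestors of Iota)
Deepest common ancestor (LCA) = Epsilon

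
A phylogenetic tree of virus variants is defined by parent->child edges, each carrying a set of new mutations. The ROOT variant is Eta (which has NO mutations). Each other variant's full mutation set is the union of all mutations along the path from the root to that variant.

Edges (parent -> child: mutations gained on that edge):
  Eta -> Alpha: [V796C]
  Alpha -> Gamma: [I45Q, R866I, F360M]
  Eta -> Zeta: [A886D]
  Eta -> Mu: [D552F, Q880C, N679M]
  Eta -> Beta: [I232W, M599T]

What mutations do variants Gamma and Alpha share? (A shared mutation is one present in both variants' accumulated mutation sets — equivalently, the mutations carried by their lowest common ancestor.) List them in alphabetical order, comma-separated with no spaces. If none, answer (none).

Accumulating mutations along path to Gamma:
  At Eta: gained [] -> total []
  At Alpha: gained ['V796C'] -> total ['V796C']
  At Gamma: gained ['I45Q', 'R866I', 'F360M'] -> total ['F360M', 'I45Q', 'R866I', 'V796C']
Mutations(Gamma) = ['F360M', 'I45Q', 'R866I', 'V796C']
Accumulating mutations along path to Alpha:
  At Eta: gained [] -> total []
  At Alpha: gained ['V796C'] -> total ['V796C']
Mutations(Alpha) = ['V796C']
Intersection: ['F360M', 'I45Q', 'R866I', 'V796C'] ∩ ['V796C'] = ['V796C']

Answer: V796C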